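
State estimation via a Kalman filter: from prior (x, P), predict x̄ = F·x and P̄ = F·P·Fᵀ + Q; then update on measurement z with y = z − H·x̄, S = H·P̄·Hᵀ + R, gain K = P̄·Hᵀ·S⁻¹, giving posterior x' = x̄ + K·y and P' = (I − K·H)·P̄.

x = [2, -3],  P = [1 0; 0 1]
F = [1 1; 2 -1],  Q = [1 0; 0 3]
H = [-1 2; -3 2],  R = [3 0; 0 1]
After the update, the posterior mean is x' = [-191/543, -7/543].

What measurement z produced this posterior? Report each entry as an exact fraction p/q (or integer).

z = [-1, 1]

x̄ = F·x = [-1, 7]
P̄ = F·P·Fᵀ + Q = [3 1; 1 8]
S = H·P̄·Hᵀ + R = [34 33; 33 48]
K = P̄·Hᵀ·S⁻¹ = [61/181 -205/543; 97/181 -53/543]
x' − x̄ = [352/543, -3808/543] = K·y
y = (KᵀK)⁻¹·Kᵀ·(x' − x̄) = [-16, -16]
z = y + H·x̄ = [-16, -16] + [15, 17] = [-1, 1]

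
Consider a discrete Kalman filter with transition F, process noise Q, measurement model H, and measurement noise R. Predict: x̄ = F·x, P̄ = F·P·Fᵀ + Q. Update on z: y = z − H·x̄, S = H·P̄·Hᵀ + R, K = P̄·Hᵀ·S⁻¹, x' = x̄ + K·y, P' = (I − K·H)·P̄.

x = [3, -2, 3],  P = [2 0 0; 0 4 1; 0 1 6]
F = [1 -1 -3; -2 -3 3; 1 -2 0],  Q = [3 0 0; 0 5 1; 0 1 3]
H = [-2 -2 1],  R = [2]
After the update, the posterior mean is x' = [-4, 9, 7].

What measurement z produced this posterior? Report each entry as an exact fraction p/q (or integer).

z = [-3]

x̄ = F·x = [-4, 9, 7]
P̄ = F·P·Fᵀ + Q = [69 -40 16; -40 85 15; 16 15 21]
S = H·P̄·Hᵀ + R = [195]
K = P̄·Hᵀ·S⁻¹ = [-14/65; -5/13; -41/195]
x' − x̄ = [0, 0, 0] = K·y
y = (KᵀK)⁻¹·Kᵀ·(x' − x̄) = [0]
z = y + H·x̄ = [0] + [-3] = [-3]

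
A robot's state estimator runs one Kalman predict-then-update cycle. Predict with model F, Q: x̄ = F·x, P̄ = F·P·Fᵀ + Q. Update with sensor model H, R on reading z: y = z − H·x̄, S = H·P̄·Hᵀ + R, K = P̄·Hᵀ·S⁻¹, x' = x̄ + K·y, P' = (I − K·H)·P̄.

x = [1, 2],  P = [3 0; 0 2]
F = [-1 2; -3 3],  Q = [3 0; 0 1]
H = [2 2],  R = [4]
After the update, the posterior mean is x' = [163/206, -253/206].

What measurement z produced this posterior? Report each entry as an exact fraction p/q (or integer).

z = [-1]

x̄ = F·x = [3, 3]
P̄ = F·P·Fᵀ + Q = [14 21; 21 46]
S = H·P̄·Hᵀ + R = [412]
K = P̄·Hᵀ·S⁻¹ = [35/206; 67/206]
x' − x̄ = [-455/206, -871/206] = K·y
y = (KᵀK)⁻¹·Kᵀ·(x' − x̄) = [-13]
z = y + H·x̄ = [-13] + [12] = [-1]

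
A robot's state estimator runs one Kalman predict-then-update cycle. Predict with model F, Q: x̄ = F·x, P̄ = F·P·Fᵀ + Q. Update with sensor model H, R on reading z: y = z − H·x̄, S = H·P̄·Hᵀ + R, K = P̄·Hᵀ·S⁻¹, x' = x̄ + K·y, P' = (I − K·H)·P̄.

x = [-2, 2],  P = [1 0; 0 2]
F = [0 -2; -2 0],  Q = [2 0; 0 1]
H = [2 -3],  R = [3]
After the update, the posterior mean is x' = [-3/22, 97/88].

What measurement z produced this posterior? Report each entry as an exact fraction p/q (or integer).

x̄ = F·x = [-4, 4]
P̄ = F·P·Fᵀ + Q = [10 0; 0 5]
S = H·P̄·Hᵀ + R = [88]
K = P̄·Hᵀ·S⁻¹ = [5/22; -15/88]
x' − x̄ = [85/22, -255/88] = K·y
y = (KᵀK)⁻¹·Kᵀ·(x' − x̄) = [17]
z = y + H·x̄ = [17] + [-20] = [-3]

z = [-3]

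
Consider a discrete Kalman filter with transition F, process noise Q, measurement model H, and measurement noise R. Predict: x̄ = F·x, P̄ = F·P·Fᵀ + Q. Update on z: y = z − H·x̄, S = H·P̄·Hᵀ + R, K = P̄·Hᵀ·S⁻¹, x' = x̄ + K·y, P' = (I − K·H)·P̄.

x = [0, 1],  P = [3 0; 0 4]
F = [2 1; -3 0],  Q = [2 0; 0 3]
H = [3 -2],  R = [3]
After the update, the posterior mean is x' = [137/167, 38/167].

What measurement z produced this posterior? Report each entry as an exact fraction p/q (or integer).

z = [2]

x̄ = F·x = [1, 0]
P̄ = F·P·Fᵀ + Q = [18 -18; -18 30]
S = H·P̄·Hᵀ + R = [501]
K = P̄·Hᵀ·S⁻¹ = [30/167; -38/167]
x' − x̄ = [-30/167, 38/167] = K·y
y = (KᵀK)⁻¹·Kᵀ·(x' − x̄) = [-1]
z = y + H·x̄ = [-1] + [3] = [2]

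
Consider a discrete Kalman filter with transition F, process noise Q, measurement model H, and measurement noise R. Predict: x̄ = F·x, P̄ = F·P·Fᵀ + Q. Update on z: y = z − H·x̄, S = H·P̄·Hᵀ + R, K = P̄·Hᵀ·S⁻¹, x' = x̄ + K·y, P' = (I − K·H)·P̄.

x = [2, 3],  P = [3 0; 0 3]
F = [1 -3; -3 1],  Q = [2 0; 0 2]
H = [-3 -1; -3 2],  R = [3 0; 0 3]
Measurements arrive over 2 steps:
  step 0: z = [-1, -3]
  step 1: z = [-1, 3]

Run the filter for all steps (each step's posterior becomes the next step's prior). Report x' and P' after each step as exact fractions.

step 0: x' = [41/91, -2545/2821], P' = [116/637 66/637; 66/637 12696/19747]
step 1: x' = [-2243830/16435879, 14408984/16435879], P' = [2885854/16435879 1385124/16435879; 1385124/16435879 9039066/16435879]

step 0: x̄ = F·x = [-7, -3]
step 0: P̄ = F·P·Fᵀ + Q = [32 -18; -18 32]
step 0: y = z − H·x̄ = [-25, -18]
step 0: S = H·P̄·Hᵀ + R = [215 278; 278 635]
step 0: K = P̄·Hᵀ·S⁻¹ = [-138/637 -72/637; -6278/19747 6418/19747]
step 0: x' = x̄ + K·y = [41/91, -2545/2821]
step 0: P' = (I − K·H)·P̄ = [116/637 66/637; 66/637 12696/19747]
step 1: x̄ = F·x = [8906/2821, -6358/2821]
step 1: P̄ = F·P·Fᵀ + Q = [145078/19747 -28416/19747; -28416/19747 72278/19747]
step 1: y = z − H·x̄ = [17539/2821, 47897/2821]
step 1: S = H·P̄·Hᵀ + R = [1266725/19747 1246394/19747; 1246394/19747 1995047/19747]
step 1: K = P̄·Hᵀ·S⁻¹ = [-3347562/16435879 -1962438/16435879; -4398146/16435879 4640920/16435879]
step 1: x' = x̄ + K·y = [-2243830/16435879, 14408984/16435879]
step 1: P' = (I − K·H)·P̄ = [2885854/16435879 1385124/16435879; 1385124/16435879 9039066/16435879]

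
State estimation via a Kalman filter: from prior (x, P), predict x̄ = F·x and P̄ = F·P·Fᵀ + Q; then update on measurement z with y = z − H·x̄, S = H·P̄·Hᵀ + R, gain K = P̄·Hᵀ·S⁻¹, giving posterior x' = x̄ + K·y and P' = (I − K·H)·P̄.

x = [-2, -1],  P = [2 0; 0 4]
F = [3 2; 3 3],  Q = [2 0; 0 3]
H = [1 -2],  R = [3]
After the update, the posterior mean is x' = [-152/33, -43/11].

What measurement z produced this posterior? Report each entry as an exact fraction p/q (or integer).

x̄ = F·x = [-8, -9]
P̄ = F·P·Fᵀ + Q = [36 42; 42 57]
S = H·P̄·Hᵀ + R = [99]
K = P̄·Hᵀ·S⁻¹ = [-16/33; -8/11]
x' − x̄ = [112/33, 56/11] = K·y
y = (KᵀK)⁻¹·Kᵀ·(x' − x̄) = [-7]
z = y + H·x̄ = [-7] + [10] = [3]

z = [3]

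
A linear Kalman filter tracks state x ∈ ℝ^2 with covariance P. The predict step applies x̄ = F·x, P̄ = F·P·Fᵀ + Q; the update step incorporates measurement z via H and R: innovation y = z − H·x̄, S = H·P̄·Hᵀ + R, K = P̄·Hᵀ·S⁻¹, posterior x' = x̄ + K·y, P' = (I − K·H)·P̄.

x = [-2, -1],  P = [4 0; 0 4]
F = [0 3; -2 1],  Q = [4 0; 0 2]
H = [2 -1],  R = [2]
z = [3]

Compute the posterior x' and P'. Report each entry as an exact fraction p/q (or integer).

x' = [3, 54/17]
P' = [6 11; 11 747/34]

x̄ = F·x = [-3, 3]
P̄ = F·P·Fᵀ + Q = [40 12; 12 22]
y = z − H·x̄ = [12]
S = H·P̄·Hᵀ + R = [136]
K = P̄·Hᵀ·S⁻¹ = [1/2; 1/68]
x' = x̄ + K·y = [3, 54/17]
P' = (I − K·H)·P̄ = [6 11; 11 747/34]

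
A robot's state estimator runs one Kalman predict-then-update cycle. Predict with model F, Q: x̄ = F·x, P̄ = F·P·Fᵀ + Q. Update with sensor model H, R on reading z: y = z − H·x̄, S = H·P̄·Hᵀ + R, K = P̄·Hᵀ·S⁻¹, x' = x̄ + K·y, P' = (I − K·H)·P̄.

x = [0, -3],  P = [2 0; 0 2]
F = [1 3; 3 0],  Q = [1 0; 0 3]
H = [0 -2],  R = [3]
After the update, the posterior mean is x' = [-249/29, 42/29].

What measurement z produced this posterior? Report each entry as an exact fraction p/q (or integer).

x̄ = F·x = [-9, 0]
P̄ = F·P·Fᵀ + Q = [21 6; 6 21]
S = H·P̄·Hᵀ + R = [87]
K = P̄·Hᵀ·S⁻¹ = [-4/29; -14/29]
x' − x̄ = [12/29, 42/29] = K·y
y = (KᵀK)⁻¹·Kᵀ·(x' − x̄) = [-3]
z = y + H·x̄ = [-3] + [0] = [-3]

z = [-3]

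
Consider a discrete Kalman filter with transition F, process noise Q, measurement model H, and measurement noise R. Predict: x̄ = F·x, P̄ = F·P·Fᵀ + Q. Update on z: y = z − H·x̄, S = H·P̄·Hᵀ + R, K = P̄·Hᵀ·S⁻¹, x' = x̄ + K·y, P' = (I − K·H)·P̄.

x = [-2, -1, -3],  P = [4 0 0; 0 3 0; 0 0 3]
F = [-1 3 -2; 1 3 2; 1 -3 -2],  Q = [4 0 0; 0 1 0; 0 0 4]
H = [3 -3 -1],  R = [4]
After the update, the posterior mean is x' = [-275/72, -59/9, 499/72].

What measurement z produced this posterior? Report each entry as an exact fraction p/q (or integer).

z = [1]

x̄ = F·x = [5, -11, 7]
P̄ = F·P·Fᵀ + Q = [47 11 -19; 11 44 -35; -19 -35 47]
S = H·P̄·Hᵀ + R = [576]
K = P̄·Hᵀ·S⁻¹ = [127/576; -1/9; 1/576]
x' − x̄ = [-635/72, 40/9, -5/72] = K·y
y = (KᵀK)⁻¹·Kᵀ·(x' − x̄) = [-40]
z = y + H·x̄ = [-40] + [41] = [1]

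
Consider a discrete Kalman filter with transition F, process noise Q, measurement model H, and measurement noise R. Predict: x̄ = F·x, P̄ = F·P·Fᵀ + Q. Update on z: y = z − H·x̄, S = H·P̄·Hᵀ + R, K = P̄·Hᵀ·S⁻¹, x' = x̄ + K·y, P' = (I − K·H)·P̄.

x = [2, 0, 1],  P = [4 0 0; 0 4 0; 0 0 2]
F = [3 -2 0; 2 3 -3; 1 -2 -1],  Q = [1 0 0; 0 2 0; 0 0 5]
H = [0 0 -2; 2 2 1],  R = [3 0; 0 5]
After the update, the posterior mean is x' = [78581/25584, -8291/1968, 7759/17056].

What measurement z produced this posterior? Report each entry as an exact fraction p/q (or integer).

z = [-1, -2]

x̄ = F·x = [6, 1, 1]
P̄ = F·P·Fᵀ + Q = [53 0 28; 0 72 -10; 28 -10 27]
S = H·P̄·Hᵀ + R = [111 -126; -126 604]
K = P̄·Hᵀ·S⁻¹ = [-4235/12792 1303/8528; 557/984 223/656; -4113/8528 63/17056]
x' − x̄ = [-74923/25584, -10259/1968, -9297/17056] = K·y
y = (KᵀK)⁻¹·Kᵀ·(x' − x̄) = [1, -17]
z = y + H·x̄ = [1, -17] + [-2, 15] = [-1, -2]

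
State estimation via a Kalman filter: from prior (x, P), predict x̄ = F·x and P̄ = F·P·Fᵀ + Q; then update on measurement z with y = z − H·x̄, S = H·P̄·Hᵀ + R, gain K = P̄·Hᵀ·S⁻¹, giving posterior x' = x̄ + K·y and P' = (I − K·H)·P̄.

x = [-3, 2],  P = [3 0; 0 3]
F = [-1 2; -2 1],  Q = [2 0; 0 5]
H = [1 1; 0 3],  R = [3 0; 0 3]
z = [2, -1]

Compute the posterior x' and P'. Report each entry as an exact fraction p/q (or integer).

x' = [1803/832, -5/26]
P' = [2011/832 -5/26; -5/26 4/13]

x̄ = F·x = [7, 8]
P̄ = F·P·Fᵀ + Q = [17 12; 12 20]
y = z − H·x̄ = [-13, -25]
S = H·P̄·Hᵀ + R = [64 96; 96 183]
K = P̄·Hᵀ·S⁻¹ = [617/832 -5/26; 1/26 4/13]
x' = x̄ + K·y = [1803/832, -5/26]
P' = (I − K·H)·P̄ = [2011/832 -5/26; -5/26 4/13]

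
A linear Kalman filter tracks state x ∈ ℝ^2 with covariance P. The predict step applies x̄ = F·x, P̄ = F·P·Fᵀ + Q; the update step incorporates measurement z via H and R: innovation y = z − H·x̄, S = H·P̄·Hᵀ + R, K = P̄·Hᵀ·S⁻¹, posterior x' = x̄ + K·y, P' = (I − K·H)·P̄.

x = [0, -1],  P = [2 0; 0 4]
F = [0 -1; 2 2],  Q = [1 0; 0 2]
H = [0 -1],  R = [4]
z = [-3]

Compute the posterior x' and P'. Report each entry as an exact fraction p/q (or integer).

x̄ = F·x = [1, -2]
P̄ = F·P·Fᵀ + Q = [5 -8; -8 26]
y = z − H·x̄ = [-5]
S = H·P̄·Hᵀ + R = [30]
K = P̄·Hᵀ·S⁻¹ = [4/15; -13/15]
x' = x̄ + K·y = [-1/3, 7/3]
P' = (I − K·H)·P̄ = [43/15 -16/15; -16/15 52/15]

x' = [-1/3, 7/3]
P' = [43/15 -16/15; -16/15 52/15]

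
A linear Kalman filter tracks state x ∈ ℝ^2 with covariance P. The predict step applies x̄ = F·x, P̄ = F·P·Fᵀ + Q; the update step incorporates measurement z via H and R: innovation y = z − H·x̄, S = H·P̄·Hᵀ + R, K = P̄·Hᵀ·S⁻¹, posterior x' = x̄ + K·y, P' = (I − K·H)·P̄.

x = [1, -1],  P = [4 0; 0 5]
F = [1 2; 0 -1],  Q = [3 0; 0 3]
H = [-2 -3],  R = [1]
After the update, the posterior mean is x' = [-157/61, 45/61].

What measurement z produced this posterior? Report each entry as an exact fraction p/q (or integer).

z = [3]

x̄ = F·x = [-1, 1]
P̄ = F·P·Fᵀ + Q = [27 -10; -10 8]
S = H·P̄·Hᵀ + R = [61]
K = P̄·Hᵀ·S⁻¹ = [-24/61; -4/61]
x' − x̄ = [-96/61, -16/61] = K·y
y = (KᵀK)⁻¹·Kᵀ·(x' − x̄) = [4]
z = y + H·x̄ = [4] + [-1] = [3]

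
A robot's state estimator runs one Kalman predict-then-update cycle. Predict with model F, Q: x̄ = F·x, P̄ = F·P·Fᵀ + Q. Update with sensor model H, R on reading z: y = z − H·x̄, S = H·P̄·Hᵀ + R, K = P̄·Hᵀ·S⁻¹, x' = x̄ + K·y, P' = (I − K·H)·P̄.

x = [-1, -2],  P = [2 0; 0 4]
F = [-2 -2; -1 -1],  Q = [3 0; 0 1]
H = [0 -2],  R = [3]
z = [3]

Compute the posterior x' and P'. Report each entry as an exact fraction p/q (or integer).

x' = [-30/31, -33/31]
P' = [261/31 36/31; 36/31 21/31]

x̄ = F·x = [6, 3]
P̄ = F·P·Fᵀ + Q = [27 12; 12 7]
y = z − H·x̄ = [9]
S = H·P̄·Hᵀ + R = [31]
K = P̄·Hᵀ·S⁻¹ = [-24/31; -14/31]
x' = x̄ + K·y = [-30/31, -33/31]
P' = (I − K·H)·P̄ = [261/31 36/31; 36/31 21/31]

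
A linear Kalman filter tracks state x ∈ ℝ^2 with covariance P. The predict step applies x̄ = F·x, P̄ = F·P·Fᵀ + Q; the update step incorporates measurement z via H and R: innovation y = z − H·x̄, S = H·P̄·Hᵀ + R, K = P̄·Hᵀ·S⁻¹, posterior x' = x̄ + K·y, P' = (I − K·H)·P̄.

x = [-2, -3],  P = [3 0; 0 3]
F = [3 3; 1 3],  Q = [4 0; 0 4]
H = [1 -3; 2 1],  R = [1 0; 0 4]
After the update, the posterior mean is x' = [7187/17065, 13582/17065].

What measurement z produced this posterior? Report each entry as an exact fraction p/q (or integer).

z = [-2, 2]

x̄ = F·x = [-15, -11]
P̄ = F·P·Fᵀ + Q = [58 36; 36 34]
S = H·P̄·Hᵀ + R = [149 -166; -166 414]
K = P̄·Hᵀ·S⁻¹ = [2266/17065 7174/17065; -4864/17065 2419/17065]
x' − x̄ = [263162/17065, 201297/17065] = K·y
y = (KᵀK)⁻¹·Kᵀ·(x' − x̄) = [-20, 43]
z = y + H·x̄ = [-20, 43] + [18, -41] = [-2, 2]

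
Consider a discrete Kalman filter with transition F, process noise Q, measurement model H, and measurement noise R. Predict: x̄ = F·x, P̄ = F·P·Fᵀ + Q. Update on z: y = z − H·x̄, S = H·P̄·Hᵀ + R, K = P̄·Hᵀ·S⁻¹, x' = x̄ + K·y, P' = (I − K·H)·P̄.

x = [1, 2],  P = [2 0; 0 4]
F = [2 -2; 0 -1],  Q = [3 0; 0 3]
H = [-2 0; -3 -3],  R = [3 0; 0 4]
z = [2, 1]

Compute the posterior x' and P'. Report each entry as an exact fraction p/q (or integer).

x' = [-1397/2098, 1025/6294]
P' = [1233/2098 -1093/2098; -1093/2098 5459/6294]

x̄ = F·x = [-2, -2]
P̄ = F·P·Fᵀ + Q = [27 8; 8 7]
y = z − H·x̄ = [-2, -11]
S = H·P̄·Hᵀ + R = [111 210; 210 454]
K = P̄·Hᵀ·S⁻¹ = [-411/1049 -105/2098; 1093/3147 -545/2098]
x' = x̄ + K·y = [-1397/2098, 1025/6294]
P' = (I − K·H)·P̄ = [1233/2098 -1093/2098; -1093/2098 5459/6294]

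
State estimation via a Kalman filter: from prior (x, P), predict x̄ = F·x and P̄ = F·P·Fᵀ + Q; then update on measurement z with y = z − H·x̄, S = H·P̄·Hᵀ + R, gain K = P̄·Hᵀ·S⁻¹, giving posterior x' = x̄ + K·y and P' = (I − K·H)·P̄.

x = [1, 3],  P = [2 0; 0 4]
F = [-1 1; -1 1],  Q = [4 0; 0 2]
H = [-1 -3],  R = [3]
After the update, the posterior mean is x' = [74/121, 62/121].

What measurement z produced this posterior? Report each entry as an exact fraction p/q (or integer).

x̄ = F·x = [2, 2]
P̄ = F·P·Fᵀ + Q = [10 6; 6 8]
S = H·P̄·Hᵀ + R = [121]
K = P̄·Hᵀ·S⁻¹ = [-28/121; -30/121]
x' − x̄ = [-168/121, -180/121] = K·y
y = (KᵀK)⁻¹·Kᵀ·(x' − x̄) = [6]
z = y + H·x̄ = [6] + [-8] = [-2]

z = [-2]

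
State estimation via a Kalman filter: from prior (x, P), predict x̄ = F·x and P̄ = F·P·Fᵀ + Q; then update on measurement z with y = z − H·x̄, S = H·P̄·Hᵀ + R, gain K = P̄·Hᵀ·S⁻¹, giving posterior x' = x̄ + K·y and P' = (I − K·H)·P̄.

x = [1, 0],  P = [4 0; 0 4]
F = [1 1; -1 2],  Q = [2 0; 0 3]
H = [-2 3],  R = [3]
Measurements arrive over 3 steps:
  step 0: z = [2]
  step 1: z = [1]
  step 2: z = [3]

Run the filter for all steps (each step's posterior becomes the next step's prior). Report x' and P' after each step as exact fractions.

step 0: x̄ = F·x = [1, -1]
step 0: P̄ = F·P·Fᵀ + Q = [10 4; 4 23]
step 0: y = z − H·x̄ = [7]
step 0: S = H·P̄·Hᵀ + R = [202]
step 0: K = P̄·Hᵀ·S⁻¹ = [-4/101; 61/202]
step 0: x' = x̄ + K·y = [73/101, 225/202]
step 0: P' = (I − K·H)·P̄ = [978/101 648/101; 648/101 925/202]
step 1: x̄ = F·x = [371/202, 152/101]
step 1: P̄ = F·P·Fᵀ + Q = [5877/202 595/101; 595/101 539/101]
step 1: y = z − H·x̄ = [16/101]
step 1: S = H·P̄·Hᵀ + R = [9768/101]
step 1: K = P̄·Hᵀ·S⁻¹ = [-31/74; 427/9768]
step 1: x' = x̄ + K·y = [131/74, 1846/1221]
step 1: P' = (I − K·H)·P̄ = [897/74 567/74; 567/74 50323/9768]
step 2: x̄ = F·x = [8015/2442, 3061/2442]
step 2: P̄ = F·P·Fᵀ + Q = [337951/9768 28543/4884; 28543/4884 6203/1221]
step 2: y = z − H·x̄ = [14173/2442]
step 2: S = H·P̄·Hᵀ + R = [285673/2442]
step 2: K = P̄·Hᵀ·S⁻¹ = [-126161/285673; 8675/285673]
step 2: x' = x̄ + K·y = [205401/285673, 408434/285673]
step 2: P' = (I − K·H)·P̄ = [26926359/2285384 8470809/1142692; 8470809/1142692 2840953/571346]

step 0: x' = [73/101, 225/202], P' = [978/101 648/101; 648/101 925/202]
step 1: x' = [131/74, 1846/1221], P' = [897/74 567/74; 567/74 50323/9768]
step 2: x' = [205401/285673, 408434/285673], P' = [26926359/2285384 8470809/1142692; 8470809/1142692 2840953/571346]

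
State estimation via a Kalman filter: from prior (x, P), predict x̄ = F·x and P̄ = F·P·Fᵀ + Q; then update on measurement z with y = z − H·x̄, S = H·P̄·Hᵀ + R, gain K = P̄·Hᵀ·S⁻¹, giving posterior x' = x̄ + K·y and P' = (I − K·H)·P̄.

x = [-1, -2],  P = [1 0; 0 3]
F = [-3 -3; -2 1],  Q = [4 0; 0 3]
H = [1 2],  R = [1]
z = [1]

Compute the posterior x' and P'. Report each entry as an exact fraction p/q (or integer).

x' = [349/69, -136/69]
P' = [1604/69 -785/69; -785/69 401/69]

x̄ = F·x = [9, 0]
P̄ = F·P·Fᵀ + Q = [40 -3; -3 10]
y = z − H·x̄ = [-8]
S = H·P̄·Hᵀ + R = [69]
K = P̄·Hᵀ·S⁻¹ = [34/69; 17/69]
x' = x̄ + K·y = [349/69, -136/69]
P' = (I − K·H)·P̄ = [1604/69 -785/69; -785/69 401/69]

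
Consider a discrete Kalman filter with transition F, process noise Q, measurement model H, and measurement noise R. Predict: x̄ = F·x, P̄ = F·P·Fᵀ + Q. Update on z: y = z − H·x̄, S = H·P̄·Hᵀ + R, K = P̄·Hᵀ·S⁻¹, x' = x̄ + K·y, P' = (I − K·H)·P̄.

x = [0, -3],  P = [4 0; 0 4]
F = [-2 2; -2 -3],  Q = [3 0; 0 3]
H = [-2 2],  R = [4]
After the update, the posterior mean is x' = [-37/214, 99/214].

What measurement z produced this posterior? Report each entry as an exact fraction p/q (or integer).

z = [1]

x̄ = F·x = [-6, 9]
P̄ = F·P·Fᵀ + Q = [35 -8; -8 55]
S = H·P̄·Hᵀ + R = [428]
K = P̄·Hᵀ·S⁻¹ = [-43/214; 63/214]
x' − x̄ = [1247/214, -1827/214] = K·y
y = (KᵀK)⁻¹·Kᵀ·(x' − x̄) = [-29]
z = y + H·x̄ = [-29] + [30] = [1]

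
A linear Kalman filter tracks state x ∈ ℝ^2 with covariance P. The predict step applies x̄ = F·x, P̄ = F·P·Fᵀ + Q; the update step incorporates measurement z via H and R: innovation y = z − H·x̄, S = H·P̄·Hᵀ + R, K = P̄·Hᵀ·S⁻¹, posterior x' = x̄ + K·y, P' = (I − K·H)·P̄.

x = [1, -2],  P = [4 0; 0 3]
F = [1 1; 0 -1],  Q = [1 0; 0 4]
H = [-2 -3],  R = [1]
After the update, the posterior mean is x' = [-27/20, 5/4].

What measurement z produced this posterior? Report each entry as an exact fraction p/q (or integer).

x̄ = F·x = [-1, 2]
P̄ = F·P·Fᵀ + Q = [8 -3; -3 7]
S = H·P̄·Hᵀ + R = [60]
K = P̄·Hᵀ·S⁻¹ = [-7/60; -1/4]
x' − x̄ = [-7/20, -3/4] = K·y
y = (KᵀK)⁻¹·Kᵀ·(x' − x̄) = [3]
z = y + H·x̄ = [3] + [-4] = [-1]

z = [-1]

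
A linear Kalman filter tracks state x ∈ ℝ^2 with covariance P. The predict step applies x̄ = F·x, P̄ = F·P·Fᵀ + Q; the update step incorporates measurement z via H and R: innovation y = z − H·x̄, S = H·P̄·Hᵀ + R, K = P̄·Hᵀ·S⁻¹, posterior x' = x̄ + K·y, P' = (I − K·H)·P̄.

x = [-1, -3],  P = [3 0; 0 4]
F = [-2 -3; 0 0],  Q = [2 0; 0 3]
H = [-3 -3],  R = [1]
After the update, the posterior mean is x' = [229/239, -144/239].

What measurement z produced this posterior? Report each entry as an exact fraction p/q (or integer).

x̄ = F·x = [11, 0]
P̄ = F·P·Fᵀ + Q = [50 0; 0 3]
S = H·P̄·Hᵀ + R = [478]
K = P̄·Hᵀ·S⁻¹ = [-75/239; -9/478]
x' − x̄ = [-2400/239, -144/239] = K·y
y = (KᵀK)⁻¹·Kᵀ·(x' − x̄) = [32]
z = y + H·x̄ = [32] + [-33] = [-1]

z = [-1]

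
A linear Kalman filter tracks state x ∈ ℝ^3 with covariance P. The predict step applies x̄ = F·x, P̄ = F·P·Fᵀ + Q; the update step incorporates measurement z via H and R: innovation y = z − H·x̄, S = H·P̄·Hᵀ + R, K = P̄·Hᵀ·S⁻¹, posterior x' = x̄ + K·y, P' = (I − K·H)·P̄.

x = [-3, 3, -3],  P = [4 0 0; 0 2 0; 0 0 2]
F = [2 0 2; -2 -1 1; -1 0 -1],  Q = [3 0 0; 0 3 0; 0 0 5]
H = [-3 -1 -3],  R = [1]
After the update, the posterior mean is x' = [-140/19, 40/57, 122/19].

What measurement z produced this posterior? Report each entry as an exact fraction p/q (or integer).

z = [2]

x̄ = F·x = [-12, 0, 6]
P̄ = F·P·Fᵀ + Q = [27 -12 -12; -12 23 6; -12 6 11]
S = H·P̄·Hᵀ + R = [114]
K = P̄·Hᵀ·S⁻¹ = [-11/38; -5/114; -1/38]
x' − x̄ = [88/19, 40/57, 8/19] = K·y
y = (KᵀK)⁻¹·Kᵀ·(x' − x̄) = [-16]
z = y + H·x̄ = [-16] + [18] = [2]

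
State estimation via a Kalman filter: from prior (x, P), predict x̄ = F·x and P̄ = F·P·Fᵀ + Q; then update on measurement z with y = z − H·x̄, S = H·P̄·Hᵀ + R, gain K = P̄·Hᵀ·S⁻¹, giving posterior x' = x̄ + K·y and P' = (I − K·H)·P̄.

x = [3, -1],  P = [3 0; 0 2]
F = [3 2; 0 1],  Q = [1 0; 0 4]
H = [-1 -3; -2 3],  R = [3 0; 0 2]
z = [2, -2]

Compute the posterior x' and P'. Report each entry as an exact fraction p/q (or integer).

x̄ = F·x = [7, -1]
P̄ = F·P·Fᵀ + Q = [36 4; 4 6]
y = z − H·x̄ = [6, 15]
S = H·P̄·Hᵀ + R = [117 30; 30 152]
K = P̄·Hᵀ·S⁻¹ = [-458/1407 -155/469; -911/4221 305/2814]
x' = x̄ + K·y = [6/67, -269/402]
P' = (I − K·H)·P̄ = [256/469 202/1407; 202/1407 709/4221]

x' = [6/67, -269/402]
P' = [256/469 202/1407; 202/1407 709/4221]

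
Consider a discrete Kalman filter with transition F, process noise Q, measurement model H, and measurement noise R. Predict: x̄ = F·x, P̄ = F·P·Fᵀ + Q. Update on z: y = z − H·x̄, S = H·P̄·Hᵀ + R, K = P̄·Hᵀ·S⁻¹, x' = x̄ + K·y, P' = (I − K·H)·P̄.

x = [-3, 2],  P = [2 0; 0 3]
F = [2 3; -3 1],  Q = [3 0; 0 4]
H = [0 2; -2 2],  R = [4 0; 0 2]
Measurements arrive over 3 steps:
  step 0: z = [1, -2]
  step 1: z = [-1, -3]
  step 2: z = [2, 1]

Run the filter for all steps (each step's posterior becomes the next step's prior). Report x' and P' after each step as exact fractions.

step 0: x' = [2559/1364, 1207/1364], P' = [2861/2046 1879/2046; 1879/2046 1907/2046]
step 1: x' = [189849/214616, -354283/536540], P' = [123383/107308 18994/26827; 18994/26827 202231/268270]
step 2: x' = [-25747859/76958156, 5217627/19239539], P' = [527730431/461748936 162578881/230874468; 162578881/230874468 86774861/115437234]

step 0: x̄ = F·x = [0, 11]
step 0: P̄ = F·P·Fᵀ + Q = [38 -3; -3 25]
step 0: y = z − H·x̄ = [-21, -24]
step 0: S = H·P̄·Hᵀ + R = [104 112; 112 278]
step 0: K = P̄·Hᵀ·S⁻¹ = [1879/4092 -491/1023; 1907/4092 14/1023]
step 0: x' = x̄ + K·y = [2559/1364, 1207/1364]
step 0: P' = (I − K·H)·P̄ = [2861/2046 1879/2046; 1879/2046 1907/2046]
step 1: x̄ = F·x = [8739/1364, -3235/682]
step 1: P̄ = F·P·Fᵀ + Q = [57293/2046 -12299/1023; -12299/1023 12283/1023]
step 1: y = z − H·x̄ = [2894/341, 13163/682]
step 1: S = H·P̄·Hᵀ + R = [53224/1023 32776/341; 32776/341 88052/341]
step 1: K = P̄·Hᵀ·S⁻¹ = [9497/26827 -47407/107308; 202231/536540 12291/268270]
step 1: x' = x̄ + K·y = [189849/214616, -354283/536540]
step 1: P' = (I − K·H)·P̄ = [123383/107308 18994/26827; 18994/26827 202231/268270]
step 2: x̄ = F·x = [-28401/134135, -3556301/1073080]
step 2: P̄ = F·P·Fᵀ + Q = [6137999/268270 -1286816/134135; -1286816/134135 5823577/536540]
step 2: y = z − H·x̄ = [4629381/536540, 3865633/536540]
step 2: S = H·P̄·Hᵀ + R = [6360117/134135 10970841/134135; 10970841/134135 28662373/134135]
step 2: K = P̄·Hᵀ·S⁻¹ = [162578881/461748936 -67524223/153916312; 86774861/230874468 3656947/76958156]
step 2: x' = x̄ + K·y = [-25747859/76958156, 5217627/19239539]
step 2: P' = (I − K·H)·P̄ = [527730431/461748936 162578881/230874468; 162578881/230874468 86774861/115437234]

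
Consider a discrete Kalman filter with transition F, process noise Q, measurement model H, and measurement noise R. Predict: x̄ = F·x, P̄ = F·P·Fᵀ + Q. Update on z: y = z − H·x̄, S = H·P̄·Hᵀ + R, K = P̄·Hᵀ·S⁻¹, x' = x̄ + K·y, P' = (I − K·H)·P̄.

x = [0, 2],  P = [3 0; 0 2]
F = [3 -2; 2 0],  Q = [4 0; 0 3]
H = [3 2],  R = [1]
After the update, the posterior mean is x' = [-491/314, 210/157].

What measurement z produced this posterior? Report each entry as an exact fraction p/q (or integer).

z = [-2]

x̄ = F·x = [-4, 0]
P̄ = F·P·Fᵀ + Q = [39 18; 18 15]
S = H·P̄·Hᵀ + R = [628]
K = P̄·Hᵀ·S⁻¹ = [153/628; 21/157]
x' − x̄ = [765/314, 210/157] = K·y
y = (KᵀK)⁻¹·Kᵀ·(x' − x̄) = [10]
z = y + H·x̄ = [10] + [-12] = [-2]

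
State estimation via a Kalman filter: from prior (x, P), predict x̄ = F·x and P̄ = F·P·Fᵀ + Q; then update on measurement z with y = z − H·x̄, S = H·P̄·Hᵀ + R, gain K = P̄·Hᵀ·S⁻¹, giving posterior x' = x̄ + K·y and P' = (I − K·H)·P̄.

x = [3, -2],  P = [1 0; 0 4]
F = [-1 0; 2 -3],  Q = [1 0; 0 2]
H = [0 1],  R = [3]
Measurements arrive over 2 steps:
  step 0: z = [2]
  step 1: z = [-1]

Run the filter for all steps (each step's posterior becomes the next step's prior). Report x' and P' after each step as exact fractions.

step 0: x' = [-23/9, 8/3], P' = [86/45 -2/15; -2/15 14/5]
step 1: x' = [447/355, -682/355], P' = [873/355 -114/355; -114/355 984/355]

step 0: x̄ = F·x = [-3, 12]
step 0: P̄ = F·P·Fᵀ + Q = [2 -2; -2 42]
step 0: y = z − H·x̄ = [-10]
step 0: S = H·P̄·Hᵀ + R = [45]
step 0: K = P̄·Hᵀ·S⁻¹ = [-2/45; 14/15]
step 0: x' = x̄ + K·y = [-23/9, 8/3]
step 0: P' = (I − K·H)·P̄ = [86/45 -2/15; -2/15 14/5]
step 1: x̄ = F·x = [23/9, -118/9]
step 1: P̄ = F·P·Fᵀ + Q = [131/45 -38/9; -38/9 328/9]
step 1: y = z − H·x̄ = [109/9]
step 1: S = H·P̄·Hᵀ + R = [355/9]
step 1: K = P̄·Hᵀ·S⁻¹ = [-38/355; 328/355]
step 1: x' = x̄ + K·y = [447/355, -682/355]
step 1: P' = (I − K·H)·P̄ = [873/355 -114/355; -114/355 984/355]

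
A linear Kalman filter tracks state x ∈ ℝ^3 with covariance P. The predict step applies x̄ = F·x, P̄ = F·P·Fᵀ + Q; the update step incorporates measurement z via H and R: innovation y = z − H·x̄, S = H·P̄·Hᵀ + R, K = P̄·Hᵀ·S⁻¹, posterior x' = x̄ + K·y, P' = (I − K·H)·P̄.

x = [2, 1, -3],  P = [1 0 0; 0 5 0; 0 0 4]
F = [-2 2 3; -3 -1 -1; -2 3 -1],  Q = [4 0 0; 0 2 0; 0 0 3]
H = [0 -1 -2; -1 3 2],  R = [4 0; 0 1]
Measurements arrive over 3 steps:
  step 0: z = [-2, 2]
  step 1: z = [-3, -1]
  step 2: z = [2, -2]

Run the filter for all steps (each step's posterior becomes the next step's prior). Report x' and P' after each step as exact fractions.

step 0: x̄ = F·x = [-11, -4, 2]
step 0: P̄ = F·P·Fᵀ + Q = [64 -16 22; -16 20 -5; 22 -5 56]
step 0: y = z − H·x̄ = [-2, -1]
step 0: S = H·P̄·Hᵀ + R = [228 -216; -216 417]
step 0: K = P̄·Hᵀ·S⁻¹ = [-2197/4035 -1796/4035; 1681/8070 358/1345; -9473/16140 -167/1345]
step 0: x' = x̄ + K·y = [-7639/807, -3779/807, 5323/1614]
step 0: P' = (I − K·H)·P̄ = [74596/4035 32006/4035 -11609/4035; 32006/4035 18221/4035 -21583/8070; -11609/4035 -21583/8070 40529/16140]
step 1: x̄ = F·x = [31409/1614, 16023/538, 853/538]
step 1: P̄ = F·P·Fᵀ + Q = [929441/16140 103449/1076 22519/3228; 103449/1076 215623/1076 38011/1076; 22519/3228 38011/1076 95081/3228]
step 1: y = z − H·x̄ = [16115/538, -59765/807]
step 1: S = H·P̄·Hᵀ + R = [1496237/3228 -479635/538; -479635/538 7259374/4035]
step 1: K = P̄·Hᵀ·S⁻¹ = [976398155/1894074277 741552998/1894074277; 1239427665/1894074277 1220257560/1894074277; -1392525995/1894074277 -523794480/1894074277]
step 1: x' = x̄ + K·y = [11187805402/1894074277, 3165427967/1894074277, 83284412/1894074277]
step 1: P' = (I − K·H)·P̄ = [35041809046/1894074277 19844477332/1894074277 -11875034976/1894074277; 19844477332/1894074277 13011222776/1894074277 -8984466718/1894074277; -11875034976/1894074277 -8984466718/1894074277 7277285349/1894074277]
step 2: x̄ = F·x = [-15794901634/1894074277, -36812128585/1894074277, -12962611315/1894074277]
step 2: P̄ = F·P·Fᵀ + Q = [141214992977/1894074277 211066221771/1894074277 -17433183649/1894074277; 211066221771/1894074277 369300658793/1894074277 -1823111471/1894074277; -17433183649/1894074277 -1823111471/1894074277 38500681768/1894074277]
step 2: y = z − H·x̄ = [-58949202661/1894074277, 116778558197/1894074277]
step 2: S = H·P̄·Hᵀ + R = [523587237089/1894074277 -1071119957210/1894074277; -1071119957210/1894074277 2402275789781/1894074277]
step 2: K = P̄·Hᵀ·S⁻¹ = [35028628208771/58341418869117 26719969117076/58341418869117; 41344911980777/58341418869117 40126660460132/58341418869117; -15012871281795/19447139623039 -5973696771882/19447139623039]
step 2: x' = x̄ + K·y = [70700919570719/58341418869117, 53330614550906/58341418869117, -34153157201872/19447139623039]
step 2: P' = (I − K·H)·P̄ = [1159702130915152/58341418869117 663268306433656/58341418869117 -133897136544790/19447139623039; 663268306433656/58341418869117 434387307408448/58341418869117 -99961159221926/19447139623039; -133897136544790/19447139623039 -99961159221926/19447139623039 80006322174553/19447139623039]

step 0: x' = [-7639/807, -3779/807, 5323/1614], P' = [74596/4035 32006/4035 -11609/4035; 32006/4035 18221/4035 -21583/8070; -11609/4035 -21583/8070 40529/16140]
step 1: x' = [11187805402/1894074277, 3165427967/1894074277, 83284412/1894074277], P' = [35041809046/1894074277 19844477332/1894074277 -11875034976/1894074277; 19844477332/1894074277 13011222776/1894074277 -8984466718/1894074277; -11875034976/1894074277 -8984466718/1894074277 7277285349/1894074277]
step 2: x' = [70700919570719/58341418869117, 53330614550906/58341418869117, -34153157201872/19447139623039], P' = [1159702130915152/58341418869117 663268306433656/58341418869117 -133897136544790/19447139623039; 663268306433656/58341418869117 434387307408448/58341418869117 -99961159221926/19447139623039; -133897136544790/19447139623039 -99961159221926/19447139623039 80006322174553/19447139623039]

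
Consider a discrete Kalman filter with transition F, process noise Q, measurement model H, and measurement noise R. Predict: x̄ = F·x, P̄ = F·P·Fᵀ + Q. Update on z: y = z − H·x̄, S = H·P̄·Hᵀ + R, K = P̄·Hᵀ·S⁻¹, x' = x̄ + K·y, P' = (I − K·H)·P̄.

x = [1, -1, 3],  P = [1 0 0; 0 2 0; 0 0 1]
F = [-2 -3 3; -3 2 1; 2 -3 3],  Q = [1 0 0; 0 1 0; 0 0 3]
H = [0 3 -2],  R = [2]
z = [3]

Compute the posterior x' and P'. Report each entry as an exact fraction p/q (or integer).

x̄ = F·x = [10, -2, 14]
P̄ = F·P·Fᵀ + Q = [32 -3 23; -3 19 -15; 23 -15 34]
y = z − H·x̄ = [37]
S = H·P̄·Hᵀ + R = [489]
K = P̄·Hᵀ·S⁻¹ = [-55/489; 29/163; -113/489]
x' = x̄ + K·y = [2855/489, 747/163, 2665/489]
P' = (I − K·H)·P̄ = [12623/489 1106/163 5032/489; 1106/163 574/163 832/163; 5032/489 832/163 3857/489]

x' = [2855/489, 747/163, 2665/489]
P' = [12623/489 1106/163 5032/489; 1106/163 574/163 832/163; 5032/489 832/163 3857/489]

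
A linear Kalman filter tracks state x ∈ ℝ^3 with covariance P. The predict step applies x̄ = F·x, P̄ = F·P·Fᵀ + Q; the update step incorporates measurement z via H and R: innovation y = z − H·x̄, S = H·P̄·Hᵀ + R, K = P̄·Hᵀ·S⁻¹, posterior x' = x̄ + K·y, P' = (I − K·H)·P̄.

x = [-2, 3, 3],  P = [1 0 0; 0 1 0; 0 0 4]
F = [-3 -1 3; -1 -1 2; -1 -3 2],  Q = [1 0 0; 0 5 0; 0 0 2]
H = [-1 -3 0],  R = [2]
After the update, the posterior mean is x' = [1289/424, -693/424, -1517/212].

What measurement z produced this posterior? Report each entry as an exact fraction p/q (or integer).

x̄ = F·x = [12, 5, -1]
P̄ = F·P·Fᵀ + Q = [47 28 30; 28 23 20; 30 20 28]
S = H·P̄·Hᵀ + R = [424]
K = P̄·Hᵀ·S⁻¹ = [-131/424; -97/424; -45/212]
x' − x̄ = [-3799/424, -2813/424, -1305/212] = K·y
y = (KᵀK)⁻¹·Kᵀ·(x' − x̄) = [29]
z = y + H·x̄ = [29] + [-27] = [2]

z = [2]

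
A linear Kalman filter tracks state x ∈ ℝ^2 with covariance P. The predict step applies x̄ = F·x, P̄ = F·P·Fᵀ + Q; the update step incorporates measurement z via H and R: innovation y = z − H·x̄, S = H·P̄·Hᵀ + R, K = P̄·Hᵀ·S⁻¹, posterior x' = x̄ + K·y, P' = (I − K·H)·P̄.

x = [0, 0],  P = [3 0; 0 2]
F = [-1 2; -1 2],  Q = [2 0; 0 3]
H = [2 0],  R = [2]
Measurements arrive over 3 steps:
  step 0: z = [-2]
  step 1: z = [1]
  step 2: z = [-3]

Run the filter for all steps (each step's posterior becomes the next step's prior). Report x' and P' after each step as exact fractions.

step 0: x̄ = F·x = [0, 0]
step 0: P̄ = F·P·Fᵀ + Q = [13 11; 11 14]
step 0: y = z − H·x̄ = [-2]
step 0: S = H·P̄·Hᵀ + R = [54]
step 0: K = P̄·Hᵀ·S⁻¹ = [13/27; 11/27]
step 0: x' = x̄ + K·y = [-26/27, -22/27]
step 0: P' = (I − K·H)·P̄ = [13/27 11/27; 11/27 136/27]
step 1: x̄ = F·x = [-2/3, -2/3]
step 1: P̄ = F·P·Fᵀ + Q = [21 19; 19 22]
step 1: y = z − H·x̄ = [7/3]
step 1: S = H·P̄·Hᵀ + R = [86]
step 1: K = P̄·Hᵀ·S⁻¹ = [21/43; 19/43]
step 1: x' = x̄ + K·y = [61/129, 47/129]
step 1: P' = (I − K·H)·P̄ = [21/43 19/43; 19/43 224/43]
step 2: x̄ = F·x = [11/43, 11/43]
step 2: P̄ = F·P·Fᵀ + Q = [927/43 841/43; 841/43 970/43]
step 2: y = z − H·x̄ = [-151/43]
step 2: S = H·P̄·Hᵀ + R = [3794/43]
step 2: K = P̄·Hᵀ·S⁻¹ = [927/1897; 841/1897]
step 2: x' = x̄ + K·y = [-2770/1897, -2468/1897]
step 2: P' = (I − K·H)·P̄ = [927/1897 841/1897; 841/1897 9896/1897]

step 0: x' = [-26/27, -22/27], P' = [13/27 11/27; 11/27 136/27]
step 1: x' = [61/129, 47/129], P' = [21/43 19/43; 19/43 224/43]
step 2: x' = [-2770/1897, -2468/1897], P' = [927/1897 841/1897; 841/1897 9896/1897]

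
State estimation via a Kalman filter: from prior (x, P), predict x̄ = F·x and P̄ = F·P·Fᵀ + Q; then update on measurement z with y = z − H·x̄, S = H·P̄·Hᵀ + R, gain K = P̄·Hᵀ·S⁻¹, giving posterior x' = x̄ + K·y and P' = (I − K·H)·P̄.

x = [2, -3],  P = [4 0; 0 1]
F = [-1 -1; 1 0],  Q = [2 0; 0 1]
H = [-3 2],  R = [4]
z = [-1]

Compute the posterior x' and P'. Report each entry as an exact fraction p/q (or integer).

x̄ = F·x = [1, 2]
P̄ = F·P·Fᵀ + Q = [7 -4; -4 5]
y = z − H·x̄ = [-2]
S = H·P̄·Hᵀ + R = [135]
K = P̄·Hᵀ·S⁻¹ = [-29/135; 22/135]
x' = x̄ + K·y = [193/135, 226/135]
P' = (I − K·H)·P̄ = [104/135 98/135; 98/135 191/135]

x' = [193/135, 226/135]
P' = [104/135 98/135; 98/135 191/135]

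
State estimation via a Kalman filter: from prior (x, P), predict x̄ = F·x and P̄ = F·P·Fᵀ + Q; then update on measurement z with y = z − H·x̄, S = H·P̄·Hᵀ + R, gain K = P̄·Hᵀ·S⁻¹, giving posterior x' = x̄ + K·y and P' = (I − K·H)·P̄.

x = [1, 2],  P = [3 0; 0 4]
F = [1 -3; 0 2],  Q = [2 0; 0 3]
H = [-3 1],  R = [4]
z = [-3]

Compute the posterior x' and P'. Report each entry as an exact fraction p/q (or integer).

x' = [277/268, 71/268]
P' = [367/536 513/536; 513/536 1903/536]

x̄ = F·x = [-5, 4]
P̄ = F·P·Fᵀ + Q = [41 -24; -24 19]
y = z − H·x̄ = [-22]
S = H·P̄·Hᵀ + R = [536]
K = P̄·Hᵀ·S⁻¹ = [-147/536; 91/536]
x' = x̄ + K·y = [277/268, 71/268]
P' = (I − K·H)·P̄ = [367/536 513/536; 513/536 1903/536]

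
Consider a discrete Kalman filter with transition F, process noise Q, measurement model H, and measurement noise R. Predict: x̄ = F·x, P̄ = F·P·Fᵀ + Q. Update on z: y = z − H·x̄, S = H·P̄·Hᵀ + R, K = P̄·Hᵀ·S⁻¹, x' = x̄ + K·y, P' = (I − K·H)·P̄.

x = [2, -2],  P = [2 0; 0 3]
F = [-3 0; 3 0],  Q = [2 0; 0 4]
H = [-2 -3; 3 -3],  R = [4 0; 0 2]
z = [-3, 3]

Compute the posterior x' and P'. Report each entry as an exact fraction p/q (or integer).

x' = [239/220, 3/22]
P' = [73/330 1/11; 1/11 2/11]

x̄ = F·x = [-6, 6]
P̄ = F·P·Fᵀ + Q = [20 -18; -18 22]
y = z − H·x̄ = [3, 39]
S = H·P̄·Hᵀ + R = [66 132; 132 704]
K = P̄·Hᵀ·S⁻¹ = [-59/330 43/220; -2/11 -3/22]
x' = x̄ + K·y = [239/220, 3/22]
P' = (I − K·H)·P̄ = [73/330 1/11; 1/11 2/11]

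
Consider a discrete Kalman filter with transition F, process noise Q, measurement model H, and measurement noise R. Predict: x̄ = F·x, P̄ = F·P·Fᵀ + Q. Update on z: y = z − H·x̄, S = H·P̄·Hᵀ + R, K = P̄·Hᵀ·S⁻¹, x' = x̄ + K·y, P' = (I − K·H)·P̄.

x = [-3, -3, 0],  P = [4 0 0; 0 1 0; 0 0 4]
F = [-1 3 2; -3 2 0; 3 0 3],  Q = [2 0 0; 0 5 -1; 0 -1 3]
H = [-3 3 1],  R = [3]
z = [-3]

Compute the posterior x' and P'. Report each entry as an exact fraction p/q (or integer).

x̄ = F·x = [-6, 3, -9]
P̄ = F·P·Fᵀ + Q = [31 18 12; 18 45 -37; 12 -37 75]
y = z − H·x̄ = [-21]
S = H·P̄·Hᵀ + R = [144]
K = P̄·Hᵀ·S⁻¹ = [-3/16; 11/36; -1/2]
x' = x̄ + K·y = [-33/16, -41/12, 3/2]
P' = (I − K·H)·P̄ = [415/16 105/4 -3/2; 105/4 284/9 -15; -3/2 -15 39]

x' = [-33/16, -41/12, 3/2]
P' = [415/16 105/4 -3/2; 105/4 284/9 -15; -3/2 -15 39]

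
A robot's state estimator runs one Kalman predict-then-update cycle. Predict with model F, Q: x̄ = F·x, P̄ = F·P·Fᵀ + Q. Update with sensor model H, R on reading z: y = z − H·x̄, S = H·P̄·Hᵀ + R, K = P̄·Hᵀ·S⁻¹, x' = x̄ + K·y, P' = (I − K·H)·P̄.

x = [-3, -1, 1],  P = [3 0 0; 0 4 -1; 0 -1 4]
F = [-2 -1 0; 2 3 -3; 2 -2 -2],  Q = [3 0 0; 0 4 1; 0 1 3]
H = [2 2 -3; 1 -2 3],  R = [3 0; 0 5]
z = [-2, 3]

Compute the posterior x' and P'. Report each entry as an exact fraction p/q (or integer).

x̄ = F·x = [7, -12, -6]
P̄ = F·P·Fᵀ + Q = [19 -27 -6; -27 106 13; -6 13 39]
y = z − H·x̄ = [-10, -10]
S = H·P̄·Hᵀ + R = [554 -545; -545 715]
K = P̄·Hᵀ·S⁻¹ = [6281/19817 6312/19817; -4783/19817 -9189/19817; -5464/19817 -1809/19817]
x' = x̄ + K·y = [1827/2831, -14012/2831, -6596/2831]
P' = (I − K·H)·P̄ = [16801/19817 -20098/19817 -8479/19817; -20098/19817 831979/19817 546037/19817; -8479/19817 546037/19817 363836/19817]

x' = [1827/2831, -14012/2831, -6596/2831]
P' = [16801/19817 -20098/19817 -8479/19817; -20098/19817 831979/19817 546037/19817; -8479/19817 546037/19817 363836/19817]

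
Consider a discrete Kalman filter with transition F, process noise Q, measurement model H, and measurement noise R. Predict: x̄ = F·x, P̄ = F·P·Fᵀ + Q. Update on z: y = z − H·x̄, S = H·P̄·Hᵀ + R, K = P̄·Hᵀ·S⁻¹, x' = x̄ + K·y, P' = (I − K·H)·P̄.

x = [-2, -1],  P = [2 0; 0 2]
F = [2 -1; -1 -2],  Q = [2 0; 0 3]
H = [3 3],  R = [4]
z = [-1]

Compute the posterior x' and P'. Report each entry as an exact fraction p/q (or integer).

x̄ = F·x = [-3, 4]
P̄ = F·P·Fᵀ + Q = [12 0; 0 13]
y = z − H·x̄ = [-4]
S = H·P̄·Hᵀ + R = [229]
K = P̄·Hᵀ·S⁻¹ = [36/229; 39/229]
x' = x̄ + K·y = [-831/229, 760/229]
P' = (I − K·H)·P̄ = [1452/229 -1404/229; -1404/229 1456/229]

x' = [-831/229, 760/229]
P' = [1452/229 -1404/229; -1404/229 1456/229]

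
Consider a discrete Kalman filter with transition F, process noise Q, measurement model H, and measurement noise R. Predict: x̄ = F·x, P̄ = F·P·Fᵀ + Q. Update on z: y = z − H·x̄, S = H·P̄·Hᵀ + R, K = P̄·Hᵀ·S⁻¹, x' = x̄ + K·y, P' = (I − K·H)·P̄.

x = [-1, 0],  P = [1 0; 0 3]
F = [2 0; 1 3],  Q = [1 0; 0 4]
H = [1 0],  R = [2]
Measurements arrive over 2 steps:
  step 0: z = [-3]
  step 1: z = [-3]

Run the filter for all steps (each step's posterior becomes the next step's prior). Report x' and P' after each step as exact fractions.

step 0: x̄ = F·x = [-2, -1]
step 0: P̄ = F·P·Fᵀ + Q = [5 2; 2 32]
step 0: y = z − H·x̄ = [-1]
step 0: S = H·P̄·Hᵀ + R = [7]
step 0: K = P̄·Hᵀ·S⁻¹ = [5/7; 2/7]
step 0: x' = x̄ + K·y = [-19/7, -9/7]
step 0: P' = (I − K·H)·P̄ = [10/7 4/7; 4/7 220/7]
step 1: x̄ = F·x = [-38/7, -46/7]
step 1: P̄ = F·P·Fᵀ + Q = [47/7 44/7; 44/7 2042/7]
step 1: y = z − H·x̄ = [17/7]
step 1: S = H·P̄·Hᵀ + R = [61/7]
step 1: K = P̄·Hᵀ·S⁻¹ = [47/61; 44/61]
step 1: x' = x̄ + K·y = [-217/61, -294/61]
step 1: P' = (I − K·H)·P̄ = [94/61 88/61; 88/61 17518/61]

step 0: x' = [-19/7, -9/7], P' = [10/7 4/7; 4/7 220/7]
step 1: x' = [-217/61, -294/61], P' = [94/61 88/61; 88/61 17518/61]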